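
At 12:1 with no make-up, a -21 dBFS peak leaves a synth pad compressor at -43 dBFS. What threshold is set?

Let T be the threshold. Output overshoot = (input overshoot)/R, so -43 − T = (-21 − T)/12.
12·(-43 − T) = -21 − T → 11·T = -516 − (-21) = -495.
T = -495/11 = -45 dBFS.

-45 dBFS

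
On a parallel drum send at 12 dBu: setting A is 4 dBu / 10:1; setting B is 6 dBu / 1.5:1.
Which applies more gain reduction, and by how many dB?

A: GR = 8 − 8/10 = 7.2 dB.
B: GR = 6 − 6/1.5 = 2 dB.
A reduces 5.2 dB more.

A, by 5.2 dB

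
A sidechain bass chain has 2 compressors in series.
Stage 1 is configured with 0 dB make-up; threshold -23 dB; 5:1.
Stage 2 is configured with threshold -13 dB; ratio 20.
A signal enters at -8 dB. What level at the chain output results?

-20 dB

Stage 1: -8 dB is 15 dB over -23 dB; at 5:1 that becomes 3 dB over, giving -20 dB.
Stage 2: -20 dB is at or below the -13 dB threshold — no compression; output -20 dB.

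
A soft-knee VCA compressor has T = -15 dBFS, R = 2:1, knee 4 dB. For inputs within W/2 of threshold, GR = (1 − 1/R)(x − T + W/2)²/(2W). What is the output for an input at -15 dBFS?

x − T + W/2 = -15 − (-15) + 2 = 2.
GR = (1 − 1/2) × 2² / 8 = 0.5 × 4 / 8 = 0.25 dB.
Output = -15 − 0.25 = -15.25 dBFS.

-15.25 dBFS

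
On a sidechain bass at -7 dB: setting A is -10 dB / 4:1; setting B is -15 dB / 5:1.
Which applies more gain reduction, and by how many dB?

B, by 4.15 dB

A: 3 dB over, compressed to 0.75 dB over, so 2.25 dB of GR.
B: 8 dB over, compressed to 1.6 dB over, so 6.4 dB of GR.
B applies 4.15 dB more gain reduction.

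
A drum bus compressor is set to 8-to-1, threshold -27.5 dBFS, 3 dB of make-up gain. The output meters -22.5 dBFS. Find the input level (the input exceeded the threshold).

Stripping the +3 dB make-up gives -25.5 dBFS at the gain stage.
That's 2 dB above the -27.5 dBFS threshold.
Input overshoot = R × output overshoot = 16 dB → input = -27.5 + 16 = -11.5 dBFS.

-11.5 dBFS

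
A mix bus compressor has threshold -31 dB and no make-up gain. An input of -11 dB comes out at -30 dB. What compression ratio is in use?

Input overshoot = -11 − (-31) = 20 dB; output overshoot = -30 − (-31) = 1 dB.
Ratio = 20 / 1 = 20.

20:1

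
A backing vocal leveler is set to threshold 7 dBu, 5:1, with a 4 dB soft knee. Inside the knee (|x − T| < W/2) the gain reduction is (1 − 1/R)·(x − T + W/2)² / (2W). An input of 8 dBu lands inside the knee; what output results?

7.1 dBu

x − T + W/2 = 8 − 7 + 2 = 3.
GR = (1 − 1/5) × 3² / 8 = 0.8 × 9 / 8 = 0.9 dB.
Output = 8 − 0.9 = 7.1 dBu.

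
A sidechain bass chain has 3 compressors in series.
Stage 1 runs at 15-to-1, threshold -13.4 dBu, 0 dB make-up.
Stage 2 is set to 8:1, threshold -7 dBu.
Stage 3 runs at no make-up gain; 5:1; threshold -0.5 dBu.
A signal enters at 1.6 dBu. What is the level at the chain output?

Stage 1: 1.6 dBu is 15 dB over -13.4 dBu; at 15:1 that becomes 1 dB over, giving -12.4 dBu.
Stage 2: below threshold (-12.4 ≤ -7); passes unchanged; output -12.4 dBu.
Stage 3: -12.4 dBu ≤ -0.5 dBu, so stage 3 doesn't engage; output -12.4 dBu.

-12.4 dBu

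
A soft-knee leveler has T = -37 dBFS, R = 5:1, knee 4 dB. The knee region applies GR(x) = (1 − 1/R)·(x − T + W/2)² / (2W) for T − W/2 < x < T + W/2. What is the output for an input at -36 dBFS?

-36.9 dBFS

x − T + W/2 = -36 − (-37) + 2 = 3.
GR = (1 − 1/5) × 3² / 8 = 0.8 × 9 / 8 = 0.9 dB.
Output = -36 − 0.9 = -36.9 dBFS.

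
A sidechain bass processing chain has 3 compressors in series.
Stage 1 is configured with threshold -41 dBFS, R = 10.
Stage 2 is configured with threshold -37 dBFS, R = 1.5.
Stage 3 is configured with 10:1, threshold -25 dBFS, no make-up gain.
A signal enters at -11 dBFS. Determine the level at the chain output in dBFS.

-38 dBFS

Stage 1: 30 dB above -41 dBFS, reduced 10:1 to 3 dB above → -38 dBFS.
Stage 2: below threshold (-38 ≤ -37); passes unchanged; output -38 dBFS.
Stage 3: -38 dBFS ≤ -25 dBFS, so stage 3 doesn't engage; output -38 dBFS.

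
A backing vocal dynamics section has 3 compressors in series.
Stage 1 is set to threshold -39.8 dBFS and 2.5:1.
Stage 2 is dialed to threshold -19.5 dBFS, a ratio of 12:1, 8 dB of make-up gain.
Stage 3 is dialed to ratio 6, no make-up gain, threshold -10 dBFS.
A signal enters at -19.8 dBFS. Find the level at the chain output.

-23.8 dBFS

Stage 1: -19.8 dBFS is 20 dB over -39.8 dBFS; at 2.5:1 that becomes 8 dB over, giving -31.8 dBFS.
Stage 2: below threshold (-31.8 ≤ -19.5); passes unchanged; make-up brings it to -23.8 dBFS.
Stage 3: -23.8 dBFS is at or below the -10 dBFS threshold — no compression; output -23.8 dBFS.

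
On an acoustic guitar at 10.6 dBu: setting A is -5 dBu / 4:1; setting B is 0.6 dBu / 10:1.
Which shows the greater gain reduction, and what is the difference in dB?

A: 15.6 dB over, compressed to 3.9 dB over, so 11.7 dB of GR.
B: 10 dB over, compressed to 1 dB over, so 9 dB of GR.
Difference: 2.7 dB in favour of A.

A, by 2.7 dB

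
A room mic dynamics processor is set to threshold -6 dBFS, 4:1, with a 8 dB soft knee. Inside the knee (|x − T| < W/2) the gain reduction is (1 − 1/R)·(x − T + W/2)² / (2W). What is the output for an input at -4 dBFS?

-5.6875 dBFS

x − T + W/2 = -4 − (-6) + 4 = 6.
GR = (1 − 1/4) × 6² / 16 = 0.75 × 36 / 16 = 1.6875 dB.
Output = -4 − 1.6875 = -5.6875 dBFS.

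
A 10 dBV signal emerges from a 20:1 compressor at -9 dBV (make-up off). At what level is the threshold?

-10 dBV

Gain reduction = 10 − (-9) = 19 dB; output overshoot = GR / (R − 1) = 19 / 19 = 1 dB.
Threshold = output − output overshoot = -9 − 1 = -10 dBV.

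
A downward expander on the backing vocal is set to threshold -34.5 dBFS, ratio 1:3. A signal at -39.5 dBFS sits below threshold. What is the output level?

-49.5 dBFS

Below threshold, a 1:3 expander applies gain = (3−1)×(T − x) of attenuation.
(3−1) × 5 = 10 dB, so output = -39.5 − 10 = -49.5 dBFS.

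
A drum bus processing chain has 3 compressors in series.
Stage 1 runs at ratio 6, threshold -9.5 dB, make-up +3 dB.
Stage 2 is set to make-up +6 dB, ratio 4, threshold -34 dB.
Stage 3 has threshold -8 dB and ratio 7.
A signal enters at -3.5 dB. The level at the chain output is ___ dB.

-20.875 dB

Stage 1: -3.5 dB is 6 dB over -9.5 dB; at 6:1 that becomes 1 dB over, giving -8.5 dB; +3 dB make-up → -5.5 dB.
Stage 2: -5.5 dB is 28.5 dB over -34 dB; at 4:1 that becomes 7.125 dB over, giving -26.875 dB; +6 dB make-up → -20.875 dB.
Stage 3: -20.875 dB is at or below the -8 dB threshold — no compression; output -20.875 dB.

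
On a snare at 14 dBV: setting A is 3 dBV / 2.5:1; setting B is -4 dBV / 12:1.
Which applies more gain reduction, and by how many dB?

B, by 9.9 dB

A: 11 dB over, compressed to 4.4 dB over, so 6.6 dB of GR.
B: 18 dB over, compressed to 1.5 dB over, so 16.5 dB of GR.
B applies 9.9 dB more gain reduction.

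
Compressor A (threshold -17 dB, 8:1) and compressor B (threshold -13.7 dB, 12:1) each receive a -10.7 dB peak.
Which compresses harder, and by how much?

A, by 2.7625 dB

A: GR = 6.3 − 6.3/8 = 5.5125 dB.
B: GR = 3 − 3/12 = 2.75 dB.
Difference: 2.7625 dB in favour of A.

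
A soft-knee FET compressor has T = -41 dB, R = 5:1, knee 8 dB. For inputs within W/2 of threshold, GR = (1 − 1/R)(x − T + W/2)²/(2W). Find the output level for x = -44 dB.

x − T + W/2 = -44 − (-41) + 4 = 1.
GR = (1 − 1/5) × 1² / 16 = 0.8 × 1 / 16 = 0.05 dB.
Output = -44 − 0.05 = -44.05 dB.

-44.05 dB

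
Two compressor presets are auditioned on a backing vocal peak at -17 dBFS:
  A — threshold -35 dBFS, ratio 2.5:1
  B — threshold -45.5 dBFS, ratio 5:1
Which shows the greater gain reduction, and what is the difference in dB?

B, by 12 dB

A: 18 dB over, compressed to 7.2 dB over, so 10.8 dB of GR.
B: 28.5 dB over, compressed to 5.7 dB over, so 22.8 dB of GR.
B reduces 12 dB more.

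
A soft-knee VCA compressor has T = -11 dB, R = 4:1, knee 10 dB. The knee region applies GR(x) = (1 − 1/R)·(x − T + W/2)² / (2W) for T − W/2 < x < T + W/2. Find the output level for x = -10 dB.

x − T + W/2 = -10 − (-11) + 5 = 6.
GR = (1 − 1/4) × 6² / 20 = 0.75 × 36 / 20 = 1.35 dB.
Output = -10 − 1.35 = -11.35 dB.

-11.35 dB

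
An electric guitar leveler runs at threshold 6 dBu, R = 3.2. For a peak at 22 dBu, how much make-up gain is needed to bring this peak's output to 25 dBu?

Overshoot 16 dB → 16/3.2 = 5 dB after compression, so the compressed level is 6 + 5 = 11 dBu.
Make-up = target − compressed = 25 − 11 = 14 dB.

14 dB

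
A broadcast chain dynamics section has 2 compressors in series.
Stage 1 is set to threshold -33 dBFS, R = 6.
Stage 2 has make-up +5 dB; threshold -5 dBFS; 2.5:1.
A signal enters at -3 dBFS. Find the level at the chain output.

Stage 1: overshoot 30 dB → 30/6 = 5 dB → -28 dBFS.
Stage 2: below threshold (-28 ≤ -5); passes unchanged; make-up brings it to -23 dBFS.

-23 dBFS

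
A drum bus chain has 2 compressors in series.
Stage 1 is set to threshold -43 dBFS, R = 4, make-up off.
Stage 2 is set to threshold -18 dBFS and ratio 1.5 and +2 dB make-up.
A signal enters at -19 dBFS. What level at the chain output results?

-35 dBFS

Stage 1: -19 dBFS is 24 dB over -43 dBFS; at 4:1 that becomes 6 dB over, giving -37 dBFS.
Stage 2: below threshold (-37 ≤ -18); passes unchanged; make-up brings it to -35 dBFS.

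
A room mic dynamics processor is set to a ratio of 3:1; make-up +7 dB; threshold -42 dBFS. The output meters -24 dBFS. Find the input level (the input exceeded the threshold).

-9 dBFS

Before make-up, the level was -24 − 7 = -31 dBFS.
Post-compression overshoot = -31 − (-42) = 11 dB.
Undo the ratio: input overshoot = 11 × 3 = 33 dB, giving input = -9 dBFS.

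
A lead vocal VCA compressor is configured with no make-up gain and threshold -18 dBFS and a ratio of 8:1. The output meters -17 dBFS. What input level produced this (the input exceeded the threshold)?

The compressed level sits -17 − (-18) = 1 dB over threshold.
Undo the ratio: input overshoot = 1 × 8 = 8 dB, giving input = -10 dBFS.

-10 dBFS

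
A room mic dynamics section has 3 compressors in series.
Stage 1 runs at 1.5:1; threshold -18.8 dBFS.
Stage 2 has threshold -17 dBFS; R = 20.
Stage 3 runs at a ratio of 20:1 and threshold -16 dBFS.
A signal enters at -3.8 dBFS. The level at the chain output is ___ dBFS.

-16.59 dBFS

Stage 1: overshoot 15 dB → 15/1.5 = 10 dB → -8.8 dBFS.
Stage 2: 8.2 dB above -17 dBFS, reduced 20:1 to 0.41 dB above → -16.59 dBFS.
Stage 3: -16.59 dBFS ≤ -16 dBFS, so stage 3 doesn't engage; output -16.59 dBFS.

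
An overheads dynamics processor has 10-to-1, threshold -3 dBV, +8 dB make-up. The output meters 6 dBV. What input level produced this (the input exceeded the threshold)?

7 dBV

Stripping the +8 dB make-up gives -2 dBV at the gain stage.
The compressed level sits -2 − (-3) = 1 dB over threshold.
Before 10:1 compression the overshoot was 1 × 10 = 10 dB, so input = -3 + 10 = 7 dBV.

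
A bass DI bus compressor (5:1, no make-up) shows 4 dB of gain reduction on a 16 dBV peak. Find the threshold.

11 dBV

Gain reduction = 16 − 12 = 4 dB; output overshoot = GR / (R − 1) = 4 / 4 = 1 dB.
Threshold = output − output overshoot = 12 − 1 = 11 dBV.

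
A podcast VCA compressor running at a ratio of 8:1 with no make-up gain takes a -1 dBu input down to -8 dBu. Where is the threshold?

-9 dBu

Let T be the threshold. Output overshoot = (input overshoot)/R, so -8 − T = (-1 − T)/8.
8·(-8 − T) = -1 − T → 7·T = -64 − (-1) = -63.
T = -63/7 = -9 dBu.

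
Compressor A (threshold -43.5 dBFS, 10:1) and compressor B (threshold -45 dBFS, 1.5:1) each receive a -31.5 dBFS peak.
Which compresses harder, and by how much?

A: 12 dB over, compressed to 1.2 dB over, so 10.8 dB of GR.
B: 13.5 dB over, compressed to 9 dB over, so 4.5 dB of GR.
A applies 6.3 dB more gain reduction.

A, by 6.3 dB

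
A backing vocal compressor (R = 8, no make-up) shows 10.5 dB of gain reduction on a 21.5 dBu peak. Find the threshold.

9.5 dBu

Gain reduction = 21.5 − 11 = 10.5 dB; output overshoot = GR / (R − 1) = 10.5 / 7 = 1.5 dB.
Threshold = output − output overshoot = 11 − 1.5 = 9.5 dBu.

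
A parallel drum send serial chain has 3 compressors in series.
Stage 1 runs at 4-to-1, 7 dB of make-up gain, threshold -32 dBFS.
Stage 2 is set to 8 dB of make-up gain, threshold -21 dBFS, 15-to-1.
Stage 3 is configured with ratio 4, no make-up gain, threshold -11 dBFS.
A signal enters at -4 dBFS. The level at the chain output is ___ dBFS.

-12.8 dBFS

Stage 1: overshoot 28 dB → 28/4 = 7 dB → -25 dBFS; +7 dB make-up → -18 dBFS.
Stage 2: 3 dB above -21 dBFS, reduced 15:1 to 0.2 dB above → -20.8 dBFS; +8 dB make-up → -12.8 dBFS.
Stage 3: -12.8 dBFS is at or below the -11 dBFS threshold — no compression; output -12.8 dBFS.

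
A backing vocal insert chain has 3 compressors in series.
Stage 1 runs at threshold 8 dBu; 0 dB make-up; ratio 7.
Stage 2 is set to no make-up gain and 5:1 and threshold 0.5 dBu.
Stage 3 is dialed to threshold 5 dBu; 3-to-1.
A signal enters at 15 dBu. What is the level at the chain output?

Stage 1: 15 dBu is 7 dB over 8 dBu; at 7:1 that becomes 1 dB over, giving 9 dBu.
Stage 2: 8.5 dB above 0.5 dBu, reduced 5:1 to 1.7 dB above → 2.2 dBu.
Stage 3: below threshold (2.2 ≤ 5); passes unchanged; output 2.2 dBu.

2.2 dBu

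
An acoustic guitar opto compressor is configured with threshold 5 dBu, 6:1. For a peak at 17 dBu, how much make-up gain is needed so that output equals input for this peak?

The peak compresses to 5 + 12/6 = 7 dBu.
To reach 17 dBu requires 17 − 7 = 10 dB of make-up.

10 dB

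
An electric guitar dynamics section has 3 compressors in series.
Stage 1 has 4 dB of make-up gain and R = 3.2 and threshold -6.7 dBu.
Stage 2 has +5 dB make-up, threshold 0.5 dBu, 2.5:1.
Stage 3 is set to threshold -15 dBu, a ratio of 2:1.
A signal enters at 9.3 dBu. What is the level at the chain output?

-4.39 dBu

Stage 1: overshoot 16 dB → 16/3.2 = 5 dB → -1.7 dBu; +4 dB make-up → 2.3 dBu.
Stage 2: 1.8 dB above 0.5 dBu, reduced 2.5:1 to 0.72 dB above → 1.22 dBu; +5 dB make-up → 6.22 dBu.
Stage 3: 21.22 dB above -15 dBu, reduced 2:1 to 10.61 dB above → -4.39 dBu.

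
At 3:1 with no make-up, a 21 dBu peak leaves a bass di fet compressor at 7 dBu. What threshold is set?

Gain reduction = 21 − 7 = 14 dB; output overshoot = GR / (R − 1) = 14 / 2 = 7 dB.
Threshold = output − output overshoot = 7 − 7 = 0 dBu.

0 dBu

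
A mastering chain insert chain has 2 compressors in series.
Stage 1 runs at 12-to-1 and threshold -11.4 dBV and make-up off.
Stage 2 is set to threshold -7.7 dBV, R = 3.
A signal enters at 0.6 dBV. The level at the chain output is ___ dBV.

-10.4 dBV

Stage 1: 12 dB above -11.4 dBV, reduced 12:1 to 1 dB above → -10.4 dBV.
Stage 2: -10.4 dBV is at or below the -7.7 dBV threshold — no compression; output -10.4 dBV.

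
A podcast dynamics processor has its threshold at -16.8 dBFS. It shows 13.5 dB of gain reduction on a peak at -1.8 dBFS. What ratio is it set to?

Input overshoot = -1.8 − (-16.8) = 15 dB.
Output overshoot = 15 − 13.5 = 1.5 dB.
Ratio = input overshoot / output overshoot = 15 / 1.5 = 10.

10:1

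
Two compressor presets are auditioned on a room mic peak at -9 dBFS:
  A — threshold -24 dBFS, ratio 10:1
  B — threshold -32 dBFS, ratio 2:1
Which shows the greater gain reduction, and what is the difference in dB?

A: overshoot 15 dB → output overshoot 1.5 dB → GR 13.5 dB.
B: overshoot 23 dB → output overshoot 11.5 dB → GR 11.5 dB.
Difference: 2 dB in favour of A.

A, by 2 dB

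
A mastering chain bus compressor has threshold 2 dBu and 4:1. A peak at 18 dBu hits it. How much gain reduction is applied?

The signal is 16 dB above threshold.
A 4:1 ratio leaves 4 dB of that excess.
So the signal is attenuated by 16 − 4 = 12 dB.

12 dB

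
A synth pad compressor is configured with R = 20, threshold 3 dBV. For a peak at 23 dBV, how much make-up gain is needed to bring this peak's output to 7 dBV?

3 dB

Overshoot 20 dB → 20/20 = 1 dB after compression, so the compressed level is 3 + 1 = 4 dBV.
Make-up = target − compressed = 7 − 4 = 3 dB.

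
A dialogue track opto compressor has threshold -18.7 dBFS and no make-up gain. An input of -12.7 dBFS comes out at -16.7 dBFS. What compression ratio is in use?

Input overshoot = -12.7 − (-18.7) = 6 dB; output overshoot = -16.7 − (-18.7) = 2 dB.
Ratio = 6 / 2 = 3.

3:1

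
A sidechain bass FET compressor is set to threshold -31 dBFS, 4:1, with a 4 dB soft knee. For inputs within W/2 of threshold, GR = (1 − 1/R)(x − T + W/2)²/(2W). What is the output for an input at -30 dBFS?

x − T + W/2 = -30 − (-31) + 2 = 3.
GR = (1 − 1/4) × 3² / 8 = 0.75 × 9 / 8 = 0.84375 dB.
Output = -30 − 0.84375 = -30.84375 dBFS.

-30.84375 dBFS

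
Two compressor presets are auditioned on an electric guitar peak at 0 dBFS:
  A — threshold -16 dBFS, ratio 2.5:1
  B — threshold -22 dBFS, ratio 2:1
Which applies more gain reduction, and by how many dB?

A: GR = 16 − 16/2.5 = 9.6 dB.
B: GR = 22 − 22/2 = 11 dB.
Difference: 1.4 dB in favour of B.

B, by 1.4 dB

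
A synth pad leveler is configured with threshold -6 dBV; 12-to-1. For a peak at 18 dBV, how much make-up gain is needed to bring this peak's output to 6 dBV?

Without make-up, output = threshold + overshoot/12 = -6 + 2 = -4 dBV.
Gap to target: 10 dB.

10 dB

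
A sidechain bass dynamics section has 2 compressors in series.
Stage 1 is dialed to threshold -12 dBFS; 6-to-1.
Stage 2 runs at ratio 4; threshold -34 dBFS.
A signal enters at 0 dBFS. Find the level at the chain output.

Stage 1: 12 dB above -12 dBFS, reduced 6:1 to 2 dB above → -10 dBFS.
Stage 2: -10 dBFS is 24 dB over -34 dBFS; at 4:1 that becomes 6 dB over, giving -28 dBFS.

-28 dBFS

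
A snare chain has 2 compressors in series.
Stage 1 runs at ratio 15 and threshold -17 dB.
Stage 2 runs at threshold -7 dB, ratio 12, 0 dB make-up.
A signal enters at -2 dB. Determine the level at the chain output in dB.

-16 dB

Stage 1: overshoot 15 dB → 15/15 = 1 dB → -16 dB.
Stage 2: -16 dB ≤ -7 dB, so stage 2 doesn't engage; output -16 dB.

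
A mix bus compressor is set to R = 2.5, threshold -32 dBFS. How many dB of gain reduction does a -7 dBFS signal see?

The signal is 25 dB above threshold.
A 2.5:1 ratio leaves 10 dB of that excess.
So the signal is attenuated by 25 − 10 = 15 dB.

15 dB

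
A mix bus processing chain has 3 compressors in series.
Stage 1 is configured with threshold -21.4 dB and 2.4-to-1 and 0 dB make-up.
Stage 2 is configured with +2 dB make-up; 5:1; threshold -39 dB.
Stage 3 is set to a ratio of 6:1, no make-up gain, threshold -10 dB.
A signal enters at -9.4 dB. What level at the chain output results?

Stage 1: overshoot 12 dB → 12/2.4 = 5 dB → -16.4 dB.
Stage 2: -16.4 dB is 22.6 dB over -39 dB; at 5:1 that becomes 4.52 dB over, giving -34.48 dB; +2 dB make-up → -32.48 dB.
Stage 3: below threshold (-32.48 ≤ -10); passes unchanged; output -32.48 dB.

-32.48 dB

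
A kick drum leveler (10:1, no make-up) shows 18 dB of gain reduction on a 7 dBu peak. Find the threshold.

Input is 20 dB above T (since output overshoot × R = input overshoot: (-11 − T)·10 = 7 − T gives T = -13 dBu).
Check: -13 + (7 − (-13))/10 = -13 + 2 = -11 dBu. ✓

-13 dBu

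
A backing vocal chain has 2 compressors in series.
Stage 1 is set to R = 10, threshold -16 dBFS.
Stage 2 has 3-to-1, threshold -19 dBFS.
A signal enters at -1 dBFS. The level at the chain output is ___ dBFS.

-17.5 dBFS

Stage 1: overshoot 15 dB → 15/10 = 1.5 dB → -14.5 dBFS.
Stage 2: 4.5 dB above -19 dBFS, reduced 3:1 to 1.5 dB above → -17.5 dBFS.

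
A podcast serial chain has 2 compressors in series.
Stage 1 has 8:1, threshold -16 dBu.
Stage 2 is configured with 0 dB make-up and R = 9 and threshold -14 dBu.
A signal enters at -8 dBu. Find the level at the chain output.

-15 dBu

Stage 1: 8 dB above -16 dBu, reduced 8:1 to 1 dB above → -15 dBu.
Stage 2: -15 dBu is at or below the -14 dBu threshold — no compression; output -15 dBu.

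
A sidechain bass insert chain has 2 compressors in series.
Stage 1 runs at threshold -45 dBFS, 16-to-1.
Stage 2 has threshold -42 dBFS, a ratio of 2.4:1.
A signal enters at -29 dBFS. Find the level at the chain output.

-44 dBFS

Stage 1: 16 dB above -45 dBFS, reduced 16:1 to 1 dB above → -44 dBFS.
Stage 2: -44 dBFS ≤ -42 dBFS, so stage 2 doesn't engage; output -44 dBFS.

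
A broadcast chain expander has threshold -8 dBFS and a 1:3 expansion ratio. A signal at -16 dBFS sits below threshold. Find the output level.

Below threshold, a 1:3 expander applies gain = (3−1)×(T − x) of attenuation.
(3−1) × 8 = 16 dB, so output = -16 − 16 = -32 dBFS.

-32 dBFS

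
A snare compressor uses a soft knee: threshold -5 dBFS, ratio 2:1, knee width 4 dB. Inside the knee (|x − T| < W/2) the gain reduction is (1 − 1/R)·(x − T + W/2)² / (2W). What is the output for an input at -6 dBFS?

x − T + W/2 = -6 − (-5) + 2 = 1.
GR = (1 − 1/2) × 1² / 8 = 0.5 × 1 / 8 = 0.0625 dB.
Output = -6 − 0.0625 = -6.0625 dBFS.

-6.0625 dBFS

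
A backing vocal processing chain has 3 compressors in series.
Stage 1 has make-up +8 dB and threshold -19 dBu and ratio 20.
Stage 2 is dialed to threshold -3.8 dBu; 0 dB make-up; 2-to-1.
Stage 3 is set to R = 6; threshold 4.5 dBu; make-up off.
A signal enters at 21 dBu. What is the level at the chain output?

Stage 1: overshoot 40 dB → 40/20 = 2 dB → -17 dBu; +8 dB make-up → -9 dBu.
Stage 2: -9 dBu is at or below the -3.8 dBu threshold — no compression; output -9 dBu.
Stage 3: below threshold (-9 ≤ 4.5); passes unchanged; output -9 dBu.

-9 dBu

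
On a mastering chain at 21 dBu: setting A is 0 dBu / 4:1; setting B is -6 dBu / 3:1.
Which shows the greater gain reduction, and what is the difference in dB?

B, by 2.25 dB

A: overshoot 21 dB → output overshoot 5.25 dB → GR 15.75 dB.
B: overshoot 27 dB → output overshoot 9 dB → GR 18 dB.
Difference: 2.25 dB in favour of B.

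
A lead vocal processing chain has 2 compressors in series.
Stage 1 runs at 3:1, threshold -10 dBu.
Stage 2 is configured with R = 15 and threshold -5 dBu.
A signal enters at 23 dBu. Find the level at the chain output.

Stage 1: 33 dB above -10 dBu, reduced 3:1 to 11 dB above → 1 dBu.
Stage 2: overshoot 6 dB → 6/15 = 0.4 dB → -4.6 dBu.

-4.6 dBu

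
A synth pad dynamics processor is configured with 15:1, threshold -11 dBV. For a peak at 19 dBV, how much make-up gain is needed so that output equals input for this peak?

The peak compresses to -11 + 30/15 = -9 dBV.
To reach 19 dBV requires 19 − (-9) = 28 dB of make-up.

28 dB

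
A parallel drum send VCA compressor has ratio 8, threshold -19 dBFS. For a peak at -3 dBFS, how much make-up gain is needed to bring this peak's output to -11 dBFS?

Without make-up, output = threshold + overshoot/8 = -19 + 2 = -17 dBFS.
Gap to target: 6 dB.

6 dB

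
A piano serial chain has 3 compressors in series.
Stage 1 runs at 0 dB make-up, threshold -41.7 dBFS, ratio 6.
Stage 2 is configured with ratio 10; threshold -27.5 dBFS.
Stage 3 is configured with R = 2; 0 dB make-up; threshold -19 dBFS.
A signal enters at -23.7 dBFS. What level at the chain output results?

Stage 1: 18 dB above -41.7 dBFS, reduced 6:1 to 3 dB above → -38.7 dBFS.
Stage 2: -38.7 dBFS ≤ -27.5 dBFS, so stage 2 doesn't engage; output -38.7 dBFS.
Stage 3: -38.7 dBFS ≤ -19 dBFS, so stage 3 doesn't engage; output -38.7 dBFS.

-38.7 dBFS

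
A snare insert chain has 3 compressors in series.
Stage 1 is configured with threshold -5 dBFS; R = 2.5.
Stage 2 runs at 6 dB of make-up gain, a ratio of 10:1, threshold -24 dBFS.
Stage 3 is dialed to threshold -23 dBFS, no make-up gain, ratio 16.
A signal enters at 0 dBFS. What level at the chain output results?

Stage 1: 5 dB above -5 dBFS, reduced 2.5:1 to 2 dB above → -3 dBFS.
Stage 2: 21 dB above -24 dBFS, reduced 10:1 to 2.1 dB above → -21.9 dBFS; +6 dB make-up → -15.9 dBFS.
Stage 3: 7.1 dB above -23 dBFS, reduced 16:1 to 0.44375 dB above → -22.55625 dBFS.

-22.55625 dBFS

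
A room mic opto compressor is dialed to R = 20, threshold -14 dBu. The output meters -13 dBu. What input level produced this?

6 dBu

Post-compression overshoot = -13 − (-14) = 1 dB.
Undo the ratio: input overshoot = 1 × 20 = 20 dB, giving input = 6 dBu.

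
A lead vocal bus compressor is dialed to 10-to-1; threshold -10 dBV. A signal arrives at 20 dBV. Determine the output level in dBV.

-7 dBV

The input is 30 dB above the -10 dBV threshold.
The 30 dB excess becomes 3 dB after 10:1 reduction.
Output = -10 + 3 = -7 dBV.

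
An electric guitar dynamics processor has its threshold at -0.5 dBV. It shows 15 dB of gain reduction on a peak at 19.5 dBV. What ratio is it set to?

Input overshoot = 19.5 − (-0.5) = 20 dB.
Output overshoot = 20 − 15 = 5 dB.
Ratio = input overshoot / output overshoot = 20 / 5 = 4.

4:1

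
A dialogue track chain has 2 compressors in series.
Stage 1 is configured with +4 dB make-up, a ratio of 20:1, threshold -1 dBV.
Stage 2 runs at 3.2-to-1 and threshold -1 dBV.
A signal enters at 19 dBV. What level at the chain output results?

Stage 1: 20 dB above -1 dBV, reduced 20:1 to 1 dB above → 0 dBV; +4 dB make-up → 4 dBV.
Stage 2: 5 dB above -1 dBV, reduced 3.2:1 to 1.5625 dB above → 0.5625 dBV.

0.5625 dBV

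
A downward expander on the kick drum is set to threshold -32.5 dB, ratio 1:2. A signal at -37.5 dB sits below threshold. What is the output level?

-42.5 dB

Undershoot = (-32.5) − (-37.5) = 5 dB.
At 1:2, that expands to 10 dB under threshold.
Output = -32.5 − 10 = -42.5 dB.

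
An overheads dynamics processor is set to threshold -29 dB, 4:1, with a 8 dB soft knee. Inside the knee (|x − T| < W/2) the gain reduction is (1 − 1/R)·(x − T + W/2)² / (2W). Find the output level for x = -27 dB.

-28.6875 dB

x − T + W/2 = -27 − (-29) + 4 = 6.
GR = (1 − 1/4) × 6² / 16 = 0.75 × 36 / 16 = 1.6875 dB.
Output = -27 − 1.6875 = -28.6875 dB.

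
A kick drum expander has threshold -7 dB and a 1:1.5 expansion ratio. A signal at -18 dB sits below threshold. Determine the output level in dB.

-23.5 dB

Below threshold, a 1:1.5 expander applies gain = (1.5−1)×(T − x) of attenuation.
(1.5−1) × 11 = 5.5 dB, so output = -18 − 5.5 = -23.5 dB.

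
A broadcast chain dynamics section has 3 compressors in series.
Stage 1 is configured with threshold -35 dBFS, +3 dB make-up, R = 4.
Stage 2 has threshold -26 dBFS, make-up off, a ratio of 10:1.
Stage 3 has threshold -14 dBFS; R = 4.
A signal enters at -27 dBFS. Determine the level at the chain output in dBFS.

-30 dBFS

Stage 1: overshoot 8 dB → 8/4 = 2 dB → -33 dBFS; +3 dB make-up → -30 dBFS.
Stage 2: -30 dBFS ≤ -26 dBFS, so stage 2 doesn't engage; output -30 dBFS.
Stage 3: below threshold (-30 ≤ -14); passes unchanged; output -30 dBFS.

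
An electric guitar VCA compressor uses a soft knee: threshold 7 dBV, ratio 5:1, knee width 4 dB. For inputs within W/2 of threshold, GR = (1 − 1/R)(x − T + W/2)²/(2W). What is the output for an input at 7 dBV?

6.6 dBV

x − T + W/2 = 7 − 7 + 2 = 2.
GR = (1 − 1/5) × 2² / 8 = 0.8 × 4 / 8 = 0.4 dB.
Output = 7 − 0.4 = 6.6 dBV.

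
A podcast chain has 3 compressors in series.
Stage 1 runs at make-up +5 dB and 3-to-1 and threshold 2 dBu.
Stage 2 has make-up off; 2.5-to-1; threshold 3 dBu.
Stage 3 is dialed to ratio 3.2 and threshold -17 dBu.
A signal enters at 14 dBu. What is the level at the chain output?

Stage 1: 14 dBu is 12 dB over 2 dBu; at 3:1 that becomes 4 dB over, giving 6 dBu; +5 dB make-up → 11 dBu.
Stage 2: 8 dB above 3 dBu, reduced 2.5:1 to 3.2 dB above → 6.2 dBu.
Stage 3: overshoot 23.2 dB → 23.2/3.2 = 7.25 dB → -9.75 dBu.

-9.75 dBu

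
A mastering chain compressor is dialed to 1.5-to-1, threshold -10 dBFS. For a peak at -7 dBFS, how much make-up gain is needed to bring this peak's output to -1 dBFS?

Overshoot 3 dB → 3/1.5 = 2 dB after compression, so the compressed level is -10 + 2 = -8 dBFS.
Make-up = target − compressed = -1 − (-8) = 7 dB.

7 dB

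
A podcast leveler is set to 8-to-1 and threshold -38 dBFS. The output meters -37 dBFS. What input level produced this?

That's 1 dB above the -38 dBFS threshold.
Undo the ratio: input overshoot = 1 × 8 = 8 dB, giving input = -30 dBFS.

-30 dBFS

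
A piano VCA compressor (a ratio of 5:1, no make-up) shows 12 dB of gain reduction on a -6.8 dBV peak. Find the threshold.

Let T be the threshold. Output overshoot = (input overshoot)/R, so -18.8 − T = (-6.8 − T)/5.
5·(-18.8 − T) = -6.8 − T → 4·T = -94 − (-6.8) = -87.2.
T = -87.2/4 = -21.8 dBV.

-21.8 dBV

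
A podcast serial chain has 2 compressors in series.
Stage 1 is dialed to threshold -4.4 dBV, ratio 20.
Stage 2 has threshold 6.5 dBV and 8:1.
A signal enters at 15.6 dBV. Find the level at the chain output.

-3.4 dBV

Stage 1: overshoot 20 dB → 20/20 = 1 dB → -3.4 dBV.
Stage 2: below threshold (-3.4 ≤ 6.5); passes unchanged; output -3.4 dBV.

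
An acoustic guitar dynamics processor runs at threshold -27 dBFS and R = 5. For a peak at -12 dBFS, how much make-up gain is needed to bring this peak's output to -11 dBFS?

13 dB

Without make-up, output = threshold + overshoot/5 = -27 + 3 = -24 dBFS.
Gap to target: 13 dB.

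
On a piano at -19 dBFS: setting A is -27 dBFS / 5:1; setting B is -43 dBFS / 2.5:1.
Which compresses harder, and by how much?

B, by 8 dB

A: overshoot 8 dB → output overshoot 1.6 dB → GR 6.4 dB.
B: overshoot 24 dB → output overshoot 9.6 dB → GR 14.4 dB.
B reduces 8 dB more.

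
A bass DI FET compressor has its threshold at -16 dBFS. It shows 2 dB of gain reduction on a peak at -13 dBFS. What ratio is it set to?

Input overshoot = -13 − (-16) = 3 dB.
Output overshoot = 3 − 2 = 1 dB.
Ratio = input overshoot / output overshoot = 3 / 1 = 3.

3:1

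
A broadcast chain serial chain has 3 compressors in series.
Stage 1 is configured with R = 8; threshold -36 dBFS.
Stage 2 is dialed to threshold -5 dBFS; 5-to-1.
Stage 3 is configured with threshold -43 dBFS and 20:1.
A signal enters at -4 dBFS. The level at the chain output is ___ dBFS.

-42.45 dBFS

Stage 1: -4 dBFS is 32 dB over -36 dBFS; at 8:1 that becomes 4 dB over, giving -32 dBFS.
Stage 2: below threshold (-32 ≤ -5); passes unchanged; output -32 dBFS.
Stage 3: overshoot 11 dB → 11/20 = 0.55 dB → -42.45 dBFS.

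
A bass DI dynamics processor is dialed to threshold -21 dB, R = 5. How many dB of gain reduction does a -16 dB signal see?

The signal is 5 dB above threshold.
After 5:1 compression the overshoot becomes 5/5 = 1 dB.
GR = overshoot in − overshoot out = 5 − 1 = 4 dB.

4 dB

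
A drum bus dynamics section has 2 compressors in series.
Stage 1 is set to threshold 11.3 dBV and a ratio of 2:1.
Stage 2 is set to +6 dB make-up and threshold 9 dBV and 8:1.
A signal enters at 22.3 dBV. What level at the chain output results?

15.975 dBV

Stage 1: 22.3 dBV is 11 dB over 11.3 dBV; at 2:1 that becomes 5.5 dB over, giving 16.8 dBV.
Stage 2: 16.8 dBV is 7.8 dB over 9 dBV; at 8:1 that becomes 0.975 dB over, giving 9.975 dBV; +6 dB make-up → 15.975 dBV.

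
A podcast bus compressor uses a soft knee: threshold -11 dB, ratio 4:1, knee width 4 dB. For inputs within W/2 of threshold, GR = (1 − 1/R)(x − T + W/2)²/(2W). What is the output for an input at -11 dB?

-11.375 dB

x − T + W/2 = -11 − (-11) + 2 = 2.
GR = (1 − 1/4) × 2² / 8 = 0.75 × 4 / 8 = 0.375 dB.
Output = -11 − 0.375 = -11.375 dB.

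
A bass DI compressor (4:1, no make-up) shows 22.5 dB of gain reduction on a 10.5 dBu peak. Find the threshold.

Let T be the threshold. Output overshoot = (input overshoot)/R, so -12 − T = (10.5 − T)/4.
4·(-12 − T) = 10.5 − T → 3·T = -48 − 10.5 = -58.5.
T = -58.5/3 = -19.5 dBu.

-19.5 dBu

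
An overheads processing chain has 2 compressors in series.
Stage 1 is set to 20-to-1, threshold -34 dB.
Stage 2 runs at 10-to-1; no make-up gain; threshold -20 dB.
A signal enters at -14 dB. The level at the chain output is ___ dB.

Stage 1: overshoot 20 dB → 20/20 = 1 dB → -33 dB.
Stage 2: -33 dB is at or below the -20 dB threshold — no compression; output -33 dB.

-33 dB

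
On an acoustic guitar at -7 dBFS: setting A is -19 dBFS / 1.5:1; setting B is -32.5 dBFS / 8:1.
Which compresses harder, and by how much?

A: overshoot 12 dB → output overshoot 8 dB → GR 4 dB.
B: overshoot 25.5 dB → output overshoot 3.1875 dB → GR 22.3125 dB.
B applies 18.3125 dB more gain reduction.

B, by 18.3125 dB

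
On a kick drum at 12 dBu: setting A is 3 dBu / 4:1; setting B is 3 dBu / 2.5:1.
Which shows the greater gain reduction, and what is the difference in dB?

A, by 1.35 dB

A: GR = 9 − 9/4 = 6.75 dB.
B: GR = 9 − 9/2.5 = 5.4 dB.
A applies 1.35 dB more gain reduction.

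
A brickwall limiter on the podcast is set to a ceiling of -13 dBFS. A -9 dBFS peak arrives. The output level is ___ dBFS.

A brickwall limiter is an ∞:1 compressor: any input above the ceiling is clamped to -13 dBFS.

-13 dBFS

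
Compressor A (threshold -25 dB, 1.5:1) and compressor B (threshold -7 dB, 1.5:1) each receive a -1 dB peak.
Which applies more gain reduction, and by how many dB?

A: 24 dB over, compressed to 16 dB over, so 8 dB of GR.
B: 6 dB over, compressed to 4 dB over, so 2 dB of GR.
A applies 6 dB more gain reduction.

A, by 6 dB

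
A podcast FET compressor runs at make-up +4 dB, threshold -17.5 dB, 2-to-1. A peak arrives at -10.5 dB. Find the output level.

-10 dB

The input is 7 dB above the -17.5 dB threshold.
The 7 dB excess becomes 3.5 dB after 2:1 reduction.
So the level is -17.5 + 3.5 = -14 dB; make-up adds 4 dB, giving -10 dB.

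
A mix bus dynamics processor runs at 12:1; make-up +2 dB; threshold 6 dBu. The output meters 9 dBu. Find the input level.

18 dBu

Before make-up, the level was 9 − 2 = 7 dBu.
That's 1 dB above the 6 dBu threshold.
Input overshoot = R × output overshoot = 12 dB → input = 6 + 12 = 18 dBu.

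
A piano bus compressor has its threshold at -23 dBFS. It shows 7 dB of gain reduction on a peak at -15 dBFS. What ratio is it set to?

8:1

Input overshoot = -15 − (-23) = 8 dB.
Output overshoot = 8 − 7 = 1 dB.
Ratio = input overshoot / output overshoot = 8 / 1 = 8.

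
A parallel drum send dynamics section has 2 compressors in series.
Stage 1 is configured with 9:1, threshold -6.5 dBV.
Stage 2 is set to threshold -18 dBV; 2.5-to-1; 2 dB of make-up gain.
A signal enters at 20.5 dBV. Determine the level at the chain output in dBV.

-10.2 dBV

Stage 1: overshoot 27 dB → 27/9 = 3 dB → -3.5 dBV.
Stage 2: -3.5 dBV is 14.5 dB over -18 dBV; at 2.5:1 that becomes 5.8 dB over, giving -12.2 dBV; +2 dB make-up → -10.2 dBV.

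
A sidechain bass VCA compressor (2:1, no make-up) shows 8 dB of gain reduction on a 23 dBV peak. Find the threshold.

Let T be the threshold. Output overshoot = (input overshoot)/R, so 15 − T = (23 − T)/2.
2·(15 − T) = 23 − T → 1·T = 30 − 23 = 7.
T = 7/1 = 7 dBV.

7 dBV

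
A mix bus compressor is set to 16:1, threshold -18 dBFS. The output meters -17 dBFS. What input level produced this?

-2 dBFS

That's 1 dB above the -18 dBFS threshold.
Before 16:1 compression the overshoot was 1 × 16 = 16 dB, so input = -18 + 16 = -2 dBFS.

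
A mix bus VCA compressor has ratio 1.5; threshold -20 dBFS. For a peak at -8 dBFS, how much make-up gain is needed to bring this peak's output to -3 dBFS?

9 dB

Overshoot 12 dB → 12/1.5 = 8 dB after compression, so the compressed level is -20 + 8 = -12 dBFS.
Make-up = target − compressed = -3 − (-12) = 9 dB.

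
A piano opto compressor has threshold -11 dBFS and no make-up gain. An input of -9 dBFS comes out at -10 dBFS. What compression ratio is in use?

2:1

Input overshoot = -9 − (-11) = 2 dB; output overshoot = -10 − (-11) = 1 dB.
Ratio = 2 / 1 = 2.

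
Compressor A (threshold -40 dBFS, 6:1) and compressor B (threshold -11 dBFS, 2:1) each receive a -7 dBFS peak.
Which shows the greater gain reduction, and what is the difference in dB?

A: overshoot 33 dB → output overshoot 5.5 dB → GR 27.5 dB.
B: overshoot 4 dB → output overshoot 2 dB → GR 2 dB.
Difference: 25.5 dB in favour of A.

A, by 25.5 dB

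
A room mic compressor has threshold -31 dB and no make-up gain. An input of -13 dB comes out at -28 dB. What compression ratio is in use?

Input overshoot = -13 − (-31) = 18 dB; output overshoot = -28 − (-31) = 3 dB.
Ratio = 18 / 3 = 6.

6:1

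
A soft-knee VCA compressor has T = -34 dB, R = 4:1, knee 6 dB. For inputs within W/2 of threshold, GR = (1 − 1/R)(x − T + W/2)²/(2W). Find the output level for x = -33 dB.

x − T + W/2 = -33 − (-34) + 3 = 4.
GR = (1 − 1/4) × 4² / 12 = 0.75 × 16 / 12 = 1 dB.
Output = -33 − 1 = -34 dB.

-34 dB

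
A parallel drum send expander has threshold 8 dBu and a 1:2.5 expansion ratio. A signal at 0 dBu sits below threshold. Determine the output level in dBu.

Undershoot = 8 − 0 = 8 dB.
At 1:2.5, that expands to 20 dB under threshold.
Output = 8 − 20 = -12 dBu.

-12 dBu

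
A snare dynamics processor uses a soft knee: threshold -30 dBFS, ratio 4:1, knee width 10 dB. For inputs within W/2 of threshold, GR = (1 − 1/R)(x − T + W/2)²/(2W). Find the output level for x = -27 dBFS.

x − T + W/2 = -27 − (-30) + 5 = 8.
GR = (1 − 1/4) × 8² / 20 = 0.75 × 64 / 20 = 2.4 dB.
Output = -27 − 2.4 = -29.4 dBFS.

-29.4 dBFS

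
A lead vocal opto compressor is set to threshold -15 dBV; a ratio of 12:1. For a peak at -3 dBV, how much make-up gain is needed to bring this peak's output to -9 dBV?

The peak compresses to -15 + 12/12 = -14 dBV.
To reach -9 dBV requires -9 − (-14) = 5 dB of make-up.

5 dB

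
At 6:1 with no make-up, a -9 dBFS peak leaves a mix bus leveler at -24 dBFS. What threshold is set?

Input is 18 dB above T (since output overshoot × R = input overshoot: (-24 − T)·6 = -9 − T gives T = -27 dBFS).
Check: -27 + (-9 − (-27))/6 = -27 + 3 = -24 dBFS. ✓

-27 dBFS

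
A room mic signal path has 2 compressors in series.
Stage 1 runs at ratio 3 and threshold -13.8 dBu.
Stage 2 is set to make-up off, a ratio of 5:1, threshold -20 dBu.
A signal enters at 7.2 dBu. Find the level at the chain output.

-17.36 dBu

Stage 1: 21 dB above -13.8 dBu, reduced 3:1 to 7 dB above → -6.8 dBu.
Stage 2: overshoot 13.2 dB → 13.2/5 = 2.64 dB → -17.36 dBu.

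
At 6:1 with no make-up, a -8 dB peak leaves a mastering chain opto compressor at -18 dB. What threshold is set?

-20 dB

Input is 12 dB above T (since output overshoot × R = input overshoot: (-18 − T)·6 = -8 − T gives T = -20 dB).
Check: -20 + (-8 − (-20))/6 = -20 + 2 = -18 dB. ✓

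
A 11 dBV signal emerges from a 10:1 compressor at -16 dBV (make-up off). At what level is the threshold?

Let T be the threshold. Output overshoot = (input overshoot)/R, so -16 − T = (11 − T)/10.
10·(-16 − T) = 11 − T → 9·T = -160 − 11 = -171.
T = -171/9 = -19 dBV.

-19 dBV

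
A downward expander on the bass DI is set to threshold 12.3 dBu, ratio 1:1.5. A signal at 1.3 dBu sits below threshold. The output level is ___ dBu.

-4.2 dBu

Below threshold, a 1:1.5 expander applies gain = (1.5−1)×(T − x) of attenuation.
(1.5−1) × 11 = 5.5 dB, so output = 1.3 − 5.5 = -4.2 dBu.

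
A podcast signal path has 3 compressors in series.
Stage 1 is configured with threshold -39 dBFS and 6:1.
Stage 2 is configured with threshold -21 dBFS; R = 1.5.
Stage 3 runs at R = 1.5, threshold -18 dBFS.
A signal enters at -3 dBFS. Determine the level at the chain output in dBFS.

Stage 1: -3 dBFS is 36 dB over -39 dBFS; at 6:1 that becomes 6 dB over, giving -33 dBFS.
Stage 2: -33 dBFS is at or below the -21 dBFS threshold — no compression; output -33 dBFS.
Stage 3: -33 dBFS ≤ -18 dBFS, so stage 3 doesn't engage; output -33 dBFS.

-33 dBFS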